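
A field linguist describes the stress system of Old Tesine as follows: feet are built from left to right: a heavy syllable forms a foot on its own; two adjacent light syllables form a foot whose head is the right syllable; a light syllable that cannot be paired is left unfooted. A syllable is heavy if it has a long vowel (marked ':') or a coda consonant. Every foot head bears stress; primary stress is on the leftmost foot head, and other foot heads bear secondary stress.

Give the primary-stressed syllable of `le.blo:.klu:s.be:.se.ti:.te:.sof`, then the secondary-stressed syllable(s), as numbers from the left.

primary 2, secondary 3, 4, 6, 7, 8

Weights: 1 le L, 2 blo: H, 3 klu:s H, 4 be: H, 5 se L, 6 ti: H, 7 te: H, 8 sof H.
Parse left to right (heavy = foot alone; LL = one foot; stranded L unfooted): le (ˈblo:) (ˈklu:s) (ˈbe:) se (ˈti:) (ˈte:) (ˈsof).
Foot heads: 2, 3, 4, 6, 7, 8.
Primary stress on the leftmost head = syllable 2.
Secondary stress on 3, 4, 6, 7, 8: le.ˈblo:.ˌklu:s.ˌbe:.se.ˌti:.ˌte:.ˌsof.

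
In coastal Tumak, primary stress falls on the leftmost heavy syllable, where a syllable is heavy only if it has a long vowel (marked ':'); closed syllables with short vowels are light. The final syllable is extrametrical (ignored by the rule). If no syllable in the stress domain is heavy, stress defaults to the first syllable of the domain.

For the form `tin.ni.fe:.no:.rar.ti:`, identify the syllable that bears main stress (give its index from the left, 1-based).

3

The final syllable (6, ti:) is extrametrical; the stress domain is syllables 1–5.
Weights: 1 tin L, 2 ni L, 3 fe: H, 4 no: H, 5 rar L.
Heavy syllables in the domain: 3, 4. The leftmost is syllable 3 (fe:).
Primary stress: syllable 3 → tin.ni.ˈfe:.no:.rar.ti:.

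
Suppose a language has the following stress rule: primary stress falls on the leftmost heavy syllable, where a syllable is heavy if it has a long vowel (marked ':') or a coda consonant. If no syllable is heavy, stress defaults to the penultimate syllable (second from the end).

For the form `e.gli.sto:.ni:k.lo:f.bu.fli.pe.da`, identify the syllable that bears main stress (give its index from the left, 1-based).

3

Weights: 1 e L, 2 gli L, 3 sto: H, 4 ni:k H, 5 lo:f H, 6 bu L, 7 fli L, 8 pe L, 9 da L.
Heavy syllables in the domain: 3, 4, 5. The leftmost is syllable 3 (sto:).
Primary stress: syllable 3 → e.gli.ˈsto:.ni:k.lo:f.bu.fli.pe.da.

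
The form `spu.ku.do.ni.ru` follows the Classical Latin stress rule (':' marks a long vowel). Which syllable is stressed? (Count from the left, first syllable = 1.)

Classical Latin: stress the penult if heavy (long vowel or closed), else the antepenult.
Weights: 3 do L, 4 ni L, 5 ru L.
The penult (syllable 4, ni) is light, so stress falls on the antepenult (syllable 3, do).
Stress on syllable 3: spu.ku.ˈdo.ni.ru.

3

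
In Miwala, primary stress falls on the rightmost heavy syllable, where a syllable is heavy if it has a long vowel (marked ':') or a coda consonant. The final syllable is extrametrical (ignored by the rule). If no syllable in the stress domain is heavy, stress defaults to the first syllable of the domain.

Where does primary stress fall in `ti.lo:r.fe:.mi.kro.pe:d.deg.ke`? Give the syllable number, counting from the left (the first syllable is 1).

7

The final syllable (8, ke) is extrametrical; the stress domain is syllables 1–7.
Weights: 1 ti L, 2 lo:r H, 3 fe: H, 4 mi L, 5 kro L, 6 pe:d H, 7 deg H.
Heavy syllables in the domain: 2, 3, 6, 7. The rightmost is syllable 7 (deg).
Primary stress: syllable 7 → ti.lo:r.fe:.mi.kro.pe:d.ˈdeg.ke.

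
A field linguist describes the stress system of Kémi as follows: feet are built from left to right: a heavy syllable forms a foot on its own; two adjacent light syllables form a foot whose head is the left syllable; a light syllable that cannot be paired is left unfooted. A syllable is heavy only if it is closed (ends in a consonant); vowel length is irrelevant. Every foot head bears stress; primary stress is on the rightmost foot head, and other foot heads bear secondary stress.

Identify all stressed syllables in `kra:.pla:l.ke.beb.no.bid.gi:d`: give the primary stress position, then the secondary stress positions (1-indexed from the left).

primary 7, secondary 2, 4, 6

Weights: 1 kra: L, 2 pla:l H, 3 ke L, 4 beb H, 5 no L, 6 bid H, 7 gi:d H.
Parse left to right (heavy = foot alone; LL = one foot; stranded L unfooted): kra: (ˈpla:l) ke (ˈbeb) no (ˈbid) (ˈgi:d).
Foot heads: 2, 4, 6, 7.
Primary stress on the rightmost head = syllable 7.
Secondary stress on 2, 4, 6: kra:.ˌpla:l.ke.ˌbeb.no.ˌbid.ˈgi:d.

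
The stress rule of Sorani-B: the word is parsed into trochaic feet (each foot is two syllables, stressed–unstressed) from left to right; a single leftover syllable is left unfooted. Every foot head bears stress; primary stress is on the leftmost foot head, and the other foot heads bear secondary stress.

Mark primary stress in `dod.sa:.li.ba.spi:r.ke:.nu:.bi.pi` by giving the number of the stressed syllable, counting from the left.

Parse left to right into trochaic (ˈσσ) feet: (ˈdod.sa:) (ˈli.ba) (ˈspi:r.ke:) (ˈnu:.bi) pi. Syllable 9 is left unfooted.
Foot heads (stressed positions): 1, 3, 5, 7.
End Rule Leftmost: primary stress on the leftmost head = syllable 1.
Primary stress: syllable 1 → ˈdod.sa:.li.ba.spi:r.ke:.nu:.bi.pi.

1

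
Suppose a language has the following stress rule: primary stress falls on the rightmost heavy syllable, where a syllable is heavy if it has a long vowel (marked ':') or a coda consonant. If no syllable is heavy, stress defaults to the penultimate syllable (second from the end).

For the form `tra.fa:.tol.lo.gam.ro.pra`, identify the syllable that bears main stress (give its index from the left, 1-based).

5

Weights: 1 tra L, 2 fa: H, 3 tol H, 4 lo L, 5 gam H, 6 ro L, 7 pra L.
Heavy syllables in the domain: 2, 3, 5. The rightmost is syllable 5 (gam).
Primary stress: syllable 5 → tra.fa:.tol.lo.ˈgam.ro.pra.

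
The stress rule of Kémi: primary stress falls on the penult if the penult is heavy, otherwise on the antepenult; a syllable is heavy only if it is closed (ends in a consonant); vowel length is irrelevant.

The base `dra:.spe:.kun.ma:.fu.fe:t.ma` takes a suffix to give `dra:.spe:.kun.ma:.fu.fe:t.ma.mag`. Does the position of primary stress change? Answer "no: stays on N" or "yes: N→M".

no: stays on 6

Base `dra:.spe:.kun.ma:.fu.fe:t.ma` (7 syllables):
  Weights: 5 fu L, 6 fe:t H, 7 ma L.
  The penult (syllable 6, fe:t) is heavy, so it takes stress.
  → primary stress on syllable 6.
Suffixed `dra:.spe:.kun.ma:.fu.fe:t.ma.mag` (8 syllables):
  Weights: 6 fe:t H, 7 ma L, 8 mag H.
  The penult (syllable 7, ma) is light, so stress falls on the antepenult (syllable 6, fe:t).
  → primary stress on syllable 6.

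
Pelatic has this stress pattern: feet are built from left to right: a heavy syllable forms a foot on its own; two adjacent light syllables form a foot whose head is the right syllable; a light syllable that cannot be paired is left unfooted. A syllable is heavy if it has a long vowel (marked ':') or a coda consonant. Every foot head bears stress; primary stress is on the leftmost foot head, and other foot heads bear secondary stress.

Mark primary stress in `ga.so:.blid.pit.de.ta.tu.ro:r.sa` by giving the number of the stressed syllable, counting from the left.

2

Weights: 1 ga L, 2 so: H, 3 blid H, 4 pit H, 5 de L, 6 ta L, 7 tu L, 8 ro:r H, 9 sa L.
Parse left to right (heavy = foot alone; LL = one foot; stranded L unfooted): ga (ˈso:) (ˈblid) (ˈpit) (de.ˈta) tu (ˈro:r) sa.
Foot heads: 2, 3, 4, 6, 8.
Primary stress on the leftmost head = syllable 2.
Primary stress: syllable 2 → ga.ˈso:.blid.pit.de.ta.tu.ro:r.sa.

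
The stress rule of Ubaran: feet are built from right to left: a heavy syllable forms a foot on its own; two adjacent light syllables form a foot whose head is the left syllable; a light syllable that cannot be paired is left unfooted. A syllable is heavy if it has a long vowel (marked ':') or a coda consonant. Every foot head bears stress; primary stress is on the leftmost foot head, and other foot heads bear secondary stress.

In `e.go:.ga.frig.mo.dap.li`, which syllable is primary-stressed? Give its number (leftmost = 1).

2

Weights: 1 e L, 2 go: H, 3 ga L, 4 frig H, 5 mo L, 6 dap H, 7 li L.
Parse right to left (heavy = foot alone; LL = one foot; stranded L unfooted): e (ˈgo:) ga (ˈfrig) mo (ˈdap) li.
Foot heads: 2, 4, 6.
Primary stress on the leftmost head = syllable 2.
Primary stress: syllable 2 → e.ˈgo:.ga.frig.mo.dap.li.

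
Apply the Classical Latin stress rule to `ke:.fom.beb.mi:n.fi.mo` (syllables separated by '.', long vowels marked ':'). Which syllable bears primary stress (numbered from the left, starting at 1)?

4

Classical Latin: stress the penult if heavy (long vowel or closed), else the antepenult.
Weights: 4 mi:n H, 5 fi L, 6 mo L.
The penult (syllable 5, fi) is light, so stress falls on the antepenult (syllable 4, mi:n).
Stress on syllable 4: ke:.fom.beb.ˈmi:n.fi.mo.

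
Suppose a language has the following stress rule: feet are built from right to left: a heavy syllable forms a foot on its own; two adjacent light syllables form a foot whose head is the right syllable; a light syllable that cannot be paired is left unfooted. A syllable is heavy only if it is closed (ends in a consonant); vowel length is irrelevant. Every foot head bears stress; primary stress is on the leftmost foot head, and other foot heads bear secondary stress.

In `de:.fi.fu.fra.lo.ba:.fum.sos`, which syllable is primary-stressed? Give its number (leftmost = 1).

Weights: 1 de: L, 2 fi L, 3 fu L, 4 fra L, 5 lo L, 6 ba: L, 7 fum H, 8 sos H.
Parse right to left (heavy = foot alone; LL = one foot; stranded L unfooted): (de:.ˈfi) (fu.ˈfra) (lo.ˈba:) (ˈfum) (ˈsos).
Foot heads: 2, 4, 6, 7, 8.
Primary stress on the leftmost head = syllable 2.
Primary stress: syllable 2 → de:.ˈfi.fu.fra.lo.ba:.fum.sos.

2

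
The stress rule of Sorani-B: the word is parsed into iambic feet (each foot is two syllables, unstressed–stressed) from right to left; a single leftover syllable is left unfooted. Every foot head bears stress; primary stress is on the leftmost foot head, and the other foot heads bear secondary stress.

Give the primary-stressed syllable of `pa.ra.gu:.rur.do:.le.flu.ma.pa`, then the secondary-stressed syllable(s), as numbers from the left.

primary 3, secondary 5, 7, 9

Parse right to left into iambic (σˈσ) feet: pa (ra.ˈgu:) (rur.ˈdo:) (le.ˈflu) (ma.ˈpa). Syllable 1 is left unfooted.
Foot heads (stressed positions): 3, 5, 7, 9.
End Rule Leftmost: primary stress on the leftmost head = syllable 3.
Secondary stress on 5, 7, 9: pa.ra.ˈgu:.rur.ˌdo:.le.ˌflu.ma.ˌpa.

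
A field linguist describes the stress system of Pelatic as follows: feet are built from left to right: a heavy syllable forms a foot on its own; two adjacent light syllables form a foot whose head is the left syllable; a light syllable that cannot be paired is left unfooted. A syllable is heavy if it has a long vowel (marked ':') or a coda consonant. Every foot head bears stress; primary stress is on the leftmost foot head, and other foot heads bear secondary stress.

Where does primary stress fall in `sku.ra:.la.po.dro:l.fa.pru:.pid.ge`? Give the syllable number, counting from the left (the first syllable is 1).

2

Weights: 1 sku L, 2 ra: H, 3 la L, 4 po L, 5 dro:l H, 6 fa L, 7 pru: H, 8 pid H, 9 ge L.
Parse left to right (heavy = foot alone; LL = one foot; stranded L unfooted): sku (ˈra:) (ˈla.po) (ˈdro:l) fa (ˈpru:) (ˈpid) ge.
Foot heads: 2, 3, 5, 7, 8.
Primary stress on the leftmost head = syllable 2.
Primary stress: syllable 2 → sku.ˈra:.la.po.dro:l.fa.pru:.pid.ge.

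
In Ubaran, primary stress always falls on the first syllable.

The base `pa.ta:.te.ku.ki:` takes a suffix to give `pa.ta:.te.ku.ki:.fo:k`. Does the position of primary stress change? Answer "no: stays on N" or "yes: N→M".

no: stays on 1

Base `pa.ta:.te.ku.ki:` (5 syllables):
  The word has 5 syllables; the first syllable is syllable 1 (pa).
  → primary stress on syllable 1.
Suffixed `pa.ta:.te.ku.ki:.fo:k` (6 syllables):
  The word has 6 syllables; the first syllable is syllable 1 (pa).
  → primary stress on syllable 1.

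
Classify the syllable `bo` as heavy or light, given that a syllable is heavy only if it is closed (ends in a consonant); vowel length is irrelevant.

`bo`: short vowel, open (no coda). Open (no coda) → light.

light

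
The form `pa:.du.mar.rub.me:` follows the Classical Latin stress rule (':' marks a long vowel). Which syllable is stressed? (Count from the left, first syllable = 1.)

4

Classical Latin: stress the penult if heavy (long vowel or closed), else the antepenult.
Weights: 3 mar H, 4 rub H, 5 me: H.
The penult (syllable 4, rub) is heavy, so it takes stress.
Stress on syllable 4: pa:.du.mar.ˈrub.me:.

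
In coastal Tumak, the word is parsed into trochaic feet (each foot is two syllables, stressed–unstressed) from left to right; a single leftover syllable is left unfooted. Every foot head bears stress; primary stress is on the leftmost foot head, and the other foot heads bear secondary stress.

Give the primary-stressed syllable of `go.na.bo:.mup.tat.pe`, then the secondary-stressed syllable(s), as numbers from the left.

Parse left to right into trochaic (ˈσσ) feet: (ˈgo.na) (ˈbo:.mup) (ˈtat.pe).
Foot heads (stressed positions): 1, 3, 5.
End Rule Leftmost: primary stress on the leftmost head = syllable 1.
Secondary stress on 3, 5: ˈgo.na.ˌbo:.mup.ˌtat.pe.

primary 1, secondary 3, 5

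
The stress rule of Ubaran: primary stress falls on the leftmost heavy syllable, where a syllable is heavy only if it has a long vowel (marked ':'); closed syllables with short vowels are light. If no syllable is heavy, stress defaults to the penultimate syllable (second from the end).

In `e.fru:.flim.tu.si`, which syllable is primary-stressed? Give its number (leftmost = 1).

2

Weights: 1 e L, 2 fru: H, 3 flim L, 4 tu L, 5 si L.
Heavy syllables in the domain: 2. The leftmost is syllable 2 (fru:).
Primary stress: syllable 2 → e.ˈfru:.flim.tu.si.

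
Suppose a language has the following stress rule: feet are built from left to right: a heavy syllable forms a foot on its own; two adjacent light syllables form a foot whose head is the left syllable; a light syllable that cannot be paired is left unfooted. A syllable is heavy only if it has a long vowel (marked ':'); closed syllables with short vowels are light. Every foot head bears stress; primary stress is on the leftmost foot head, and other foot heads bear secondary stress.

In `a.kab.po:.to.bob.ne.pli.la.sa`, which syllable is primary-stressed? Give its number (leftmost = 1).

Weights: 1 a L, 2 kab L, 3 po: H, 4 to L, 5 bob L, 6 ne L, 7 pli L, 8 la L, 9 sa L.
Parse left to right (heavy = foot alone; LL = one foot; stranded L unfooted): (ˈa.kab) (ˈpo:) (ˈto.bob) (ˈne.pli) (ˈla.sa).
Foot heads: 1, 3, 4, 6, 8.
Primary stress on the leftmost head = syllable 1.
Primary stress: syllable 1 → ˈa.kab.po:.to.bob.ne.pli.la.sa.

1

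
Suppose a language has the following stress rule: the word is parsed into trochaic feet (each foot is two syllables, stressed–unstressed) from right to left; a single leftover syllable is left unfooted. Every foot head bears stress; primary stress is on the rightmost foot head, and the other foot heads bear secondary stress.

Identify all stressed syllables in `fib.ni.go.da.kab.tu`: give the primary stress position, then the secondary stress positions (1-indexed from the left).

primary 5, secondary 1, 3

Parse right to left into trochaic (ˈσσ) feet: (ˈfib.ni) (ˈgo.da) (ˈkab.tu).
Foot heads (stressed positions): 1, 3, 5.
End Rule Rightmost: primary stress on the rightmost head = syllable 5.
Secondary stress on 1, 3: ˌfib.ni.ˌgo.da.ˈkab.tu.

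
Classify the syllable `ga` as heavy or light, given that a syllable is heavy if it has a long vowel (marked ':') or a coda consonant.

light

`ga`: short vowel, open (no coda). Short vowel, open → light.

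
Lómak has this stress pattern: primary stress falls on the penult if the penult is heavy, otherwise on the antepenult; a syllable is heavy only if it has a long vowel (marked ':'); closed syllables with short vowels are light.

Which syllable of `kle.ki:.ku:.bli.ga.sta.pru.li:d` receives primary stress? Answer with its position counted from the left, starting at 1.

6

Weights: 6 sta L, 7 pru L, 8 li:d H.
The penult (syllable 7, pru) is light, so stress falls on the antepenult (syllable 6, sta).
Primary stress: syllable 6 → kle.ki:.ku:.bli.ga.ˈsta.pru.li:d.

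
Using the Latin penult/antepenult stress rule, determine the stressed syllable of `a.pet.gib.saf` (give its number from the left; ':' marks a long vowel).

3

Classical Latin: stress the penult if heavy (long vowel or closed), else the antepenult.
Weights: 2 pet H, 3 gib H, 4 saf H.
The penult (syllable 3, gib) is heavy, so it takes stress.
Stress on syllable 3: a.pet.ˈgib.saf.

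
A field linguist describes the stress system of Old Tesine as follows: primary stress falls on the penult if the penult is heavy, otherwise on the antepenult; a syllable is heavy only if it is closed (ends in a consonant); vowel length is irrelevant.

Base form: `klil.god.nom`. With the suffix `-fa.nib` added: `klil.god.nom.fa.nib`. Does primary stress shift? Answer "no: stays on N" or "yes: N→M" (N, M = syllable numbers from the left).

yes: 2→3

Base `klil.god.nom` (3 syllables):
  Weights: 1 klil H, 2 god H, 3 nom H.
  The penult (syllable 2, god) is heavy, so it takes stress.
  → primary stress on syllable 2.
Suffixed `klil.god.nom.fa.nib` (5 syllables):
  Weights: 3 nom H, 4 fa L, 5 nib H.
  The penult (syllable 4, fa) is light, so stress falls on the antepenult (syllable 3, nom).
  → primary stress on syllable 3.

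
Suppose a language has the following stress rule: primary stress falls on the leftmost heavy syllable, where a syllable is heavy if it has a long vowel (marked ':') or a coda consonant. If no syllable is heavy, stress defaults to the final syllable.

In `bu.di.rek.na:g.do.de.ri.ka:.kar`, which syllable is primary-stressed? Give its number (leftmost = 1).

3

Weights: 1 bu L, 2 di L, 3 rek H, 4 na:g H, 5 do L, 6 de L, 7 ri L, 8 ka: H, 9 kar H.
Heavy syllables in the domain: 3, 4, 8, 9. The leftmost is syllable 3 (rek).
Primary stress: syllable 3 → bu.di.ˈrek.na:g.do.de.ri.ka:.kar.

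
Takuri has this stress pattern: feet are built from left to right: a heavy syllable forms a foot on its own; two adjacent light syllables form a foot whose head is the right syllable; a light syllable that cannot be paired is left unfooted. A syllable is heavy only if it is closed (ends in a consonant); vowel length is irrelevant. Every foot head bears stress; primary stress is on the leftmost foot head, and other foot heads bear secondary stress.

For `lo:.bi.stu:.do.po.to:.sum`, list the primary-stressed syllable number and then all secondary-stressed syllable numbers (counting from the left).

Weights: 1 lo: L, 2 bi L, 3 stu: L, 4 do L, 5 po L, 6 to: L, 7 sum H.
Parse left to right (heavy = foot alone; LL = one foot; stranded L unfooted): (lo:.ˈbi) (stu:.ˈdo) (po.ˈto:) (ˈsum).
Foot heads: 2, 4, 6, 7.
Primary stress on the leftmost head = syllable 2.
Secondary stress on 4, 6, 7: lo:.ˈbi.stu:.ˌdo.po.ˌto:.ˌsum.

primary 2, secondary 4, 6, 7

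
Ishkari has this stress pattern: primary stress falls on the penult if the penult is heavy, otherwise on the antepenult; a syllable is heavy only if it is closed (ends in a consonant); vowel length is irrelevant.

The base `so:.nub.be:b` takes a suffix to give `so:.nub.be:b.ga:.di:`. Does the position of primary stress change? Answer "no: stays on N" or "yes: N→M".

Base `so:.nub.be:b` (3 syllables):
  Weights: 1 so: L, 2 nub H, 3 be:b H.
  The penult (syllable 2, nub) is heavy, so it takes stress.
  → primary stress on syllable 2.
Suffixed `so:.nub.be:b.ga:.di:` (5 syllables):
  Weights: 3 be:b H, 4 ga: L, 5 di: L.
  The penult (syllable 4, ga:) is light, so stress falls on the antepenult (syllable 3, be:b).
  → primary stress on syllable 3.

yes: 2→3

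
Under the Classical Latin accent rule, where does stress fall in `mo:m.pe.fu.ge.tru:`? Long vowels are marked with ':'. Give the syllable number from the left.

3

Classical Latin: stress the penult if heavy (long vowel or closed), else the antepenult.
Weights: 3 fu L, 4 ge L, 5 tru: H.
The penult (syllable 4, ge) is light, so stress falls on the antepenult (syllable 3, fu).
Stress on syllable 3: mo:m.pe.ˈfu.ge.tru:.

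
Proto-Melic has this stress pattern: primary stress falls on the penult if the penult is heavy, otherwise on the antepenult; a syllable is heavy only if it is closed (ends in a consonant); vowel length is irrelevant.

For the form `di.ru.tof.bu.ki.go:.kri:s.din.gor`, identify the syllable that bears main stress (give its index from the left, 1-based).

Weights: 7 kri:s H, 8 din H, 9 gor H.
The penult (syllable 8, din) is heavy, so it takes stress.
Primary stress: syllable 8 → di.ru.tof.bu.ki.go:.kri:s.ˈdin.gor.

8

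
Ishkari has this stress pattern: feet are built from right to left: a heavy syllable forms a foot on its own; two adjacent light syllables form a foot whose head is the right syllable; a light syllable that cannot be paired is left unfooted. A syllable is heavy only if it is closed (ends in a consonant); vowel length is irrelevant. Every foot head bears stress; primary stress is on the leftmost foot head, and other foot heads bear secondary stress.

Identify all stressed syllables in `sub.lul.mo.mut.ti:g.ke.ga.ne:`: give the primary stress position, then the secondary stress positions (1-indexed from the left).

Weights: 1 sub H, 2 lul H, 3 mo L, 4 mut H, 5 ti:g H, 6 ke L, 7 ga L, 8 ne: L.
Parse right to left (heavy = foot alone; LL = one foot; stranded L unfooted): (ˈsub) (ˈlul) mo (ˈmut) (ˈti:g) ke (ga.ˈne:).
Foot heads: 1, 2, 4, 5, 8.
Primary stress on the leftmost head = syllable 1.
Secondary stress on 2, 4, 5, 8: ˈsub.ˌlul.mo.ˌmut.ˌti:g.ke.ga.ˌne:.

primary 1, secondary 2, 4, 5, 8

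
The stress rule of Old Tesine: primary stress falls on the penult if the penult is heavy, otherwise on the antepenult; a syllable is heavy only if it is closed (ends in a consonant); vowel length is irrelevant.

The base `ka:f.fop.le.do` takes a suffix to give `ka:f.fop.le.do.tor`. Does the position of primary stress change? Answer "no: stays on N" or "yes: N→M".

Base `ka:f.fop.le.do` (4 syllables):
  Weights: 2 fop H, 3 le L, 4 do L.
  The penult (syllable 3, le) is light, so stress falls on the antepenult (syllable 2, fop).
  → primary stress on syllable 2.
Suffixed `ka:f.fop.le.do.tor` (5 syllables):
  Weights: 3 le L, 4 do L, 5 tor H.
  The penult (syllable 4, do) is light, so stress falls on the antepenult (syllable 3, le).
  → primary stress on syllable 3.

yes: 2→3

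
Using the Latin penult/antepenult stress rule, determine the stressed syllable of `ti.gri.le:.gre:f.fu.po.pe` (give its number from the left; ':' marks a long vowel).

5

Classical Latin: stress the penult if heavy (long vowel or closed), else the antepenult.
Weights: 5 fu L, 6 po L, 7 pe L.
The penult (syllable 6, po) is light, so stress falls on the antepenult (syllable 5, fu).
Stress on syllable 5: ti.gri.le:.gre:f.ˈfu.po.pe.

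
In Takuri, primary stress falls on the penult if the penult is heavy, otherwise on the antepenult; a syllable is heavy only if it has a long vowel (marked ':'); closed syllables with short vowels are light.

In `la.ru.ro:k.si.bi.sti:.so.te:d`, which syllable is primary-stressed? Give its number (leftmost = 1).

6

Weights: 6 sti: H, 7 so L, 8 te:d H.
The penult (syllable 7, so) is light, so stress falls on the antepenult (syllable 6, sti:).
Primary stress: syllable 6 → la.ru.ro:k.si.bi.ˈsti:.so.te:d.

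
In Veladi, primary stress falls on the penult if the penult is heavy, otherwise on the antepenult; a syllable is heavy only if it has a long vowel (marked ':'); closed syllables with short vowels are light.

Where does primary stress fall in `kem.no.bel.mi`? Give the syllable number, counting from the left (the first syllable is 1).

2

Weights: 2 no L, 3 bel L, 4 mi L.
The penult (syllable 3, bel) is light, so stress falls on the antepenult (syllable 2, no).
Primary stress: syllable 2 → kem.ˈno.bel.mi.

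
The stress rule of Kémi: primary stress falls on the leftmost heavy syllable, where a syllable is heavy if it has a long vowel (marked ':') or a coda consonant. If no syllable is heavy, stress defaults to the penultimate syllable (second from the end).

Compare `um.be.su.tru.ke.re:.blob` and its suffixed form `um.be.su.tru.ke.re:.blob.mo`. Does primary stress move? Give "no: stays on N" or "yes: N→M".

no: stays on 1

Base `um.be.su.tru.ke.re:.blob` (7 syllables):
  Weights: 1 um H, 2 be L, 3 su L, 4 tru L, 5 ke L, 6 re: H, 7 blob H.
  Heavy syllables in the domain: 1, 6, 7. The leftmost is syllable 1 (um).
  → primary stress on syllable 1.
Suffixed `um.be.su.tru.ke.re:.blob.mo` (8 syllables):
  Weights: 1 um H, 2 be L, 3 su L, 4 tru L, 5 ke L, 6 re: H, 7 blob H, 8 mo L.
  Heavy syllables in the domain: 1, 6, 7. The leftmost is syllable 1 (um).
  → primary stress on syllable 1.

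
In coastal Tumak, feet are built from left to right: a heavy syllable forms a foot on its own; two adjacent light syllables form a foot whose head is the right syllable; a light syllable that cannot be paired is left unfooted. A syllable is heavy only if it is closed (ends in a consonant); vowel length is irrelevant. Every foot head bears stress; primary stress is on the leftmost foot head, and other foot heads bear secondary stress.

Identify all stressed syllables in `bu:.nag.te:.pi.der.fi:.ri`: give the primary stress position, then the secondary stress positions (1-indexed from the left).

primary 2, secondary 4, 5, 7

Weights: 1 bu: L, 2 nag H, 3 te: L, 4 pi L, 5 der H, 6 fi: L, 7 ri L.
Parse left to right (heavy = foot alone; LL = one foot; stranded L unfooted): bu: (ˈnag) (te:.ˈpi) (ˈder) (fi:.ˈri).
Foot heads: 2, 4, 5, 7.
Primary stress on the leftmost head = syllable 2.
Secondary stress on 4, 5, 7: bu:.ˈnag.te:.ˌpi.ˌder.fi:.ˌri.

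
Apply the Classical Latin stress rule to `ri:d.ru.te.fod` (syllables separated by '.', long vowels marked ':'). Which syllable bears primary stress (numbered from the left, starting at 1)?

2

Classical Latin: stress the penult if heavy (long vowel or closed), else the antepenult.
Weights: 2 ru L, 3 te L, 4 fod H.
The penult (syllable 3, te) is light, so stress falls on the antepenult (syllable 2, ru).
Stress on syllable 2: ri:d.ˈru.te.fod.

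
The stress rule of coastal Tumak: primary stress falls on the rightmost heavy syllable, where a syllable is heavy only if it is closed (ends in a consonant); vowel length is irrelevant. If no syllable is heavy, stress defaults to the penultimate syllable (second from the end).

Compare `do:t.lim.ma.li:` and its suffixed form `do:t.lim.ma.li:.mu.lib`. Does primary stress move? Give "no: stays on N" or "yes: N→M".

yes: 2→6

Base `do:t.lim.ma.li:` (4 syllables):
  Weights: 1 do:t H, 2 lim H, 3 ma L, 4 li: L.
  Heavy syllables in the domain: 1, 2. The rightmost is syllable 2 (lim).
  → primary stress on syllable 2.
Suffixed `do:t.lim.ma.li:.mu.lib` (6 syllables):
  Weights: 1 do:t H, 2 lim H, 3 ma L, 4 li: L, 5 mu L, 6 lib H.
  Heavy syllables in the domain: 1, 2, 6. The rightmost is syllable 6 (lib).
  → primary stress on syllable 6.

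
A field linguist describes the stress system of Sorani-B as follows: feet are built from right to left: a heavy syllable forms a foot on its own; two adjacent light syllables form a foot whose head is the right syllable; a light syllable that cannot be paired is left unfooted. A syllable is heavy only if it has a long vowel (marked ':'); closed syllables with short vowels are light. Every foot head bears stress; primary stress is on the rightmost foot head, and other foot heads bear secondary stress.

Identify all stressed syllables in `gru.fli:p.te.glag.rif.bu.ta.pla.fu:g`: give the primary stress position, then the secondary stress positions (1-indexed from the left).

primary 9, secondary 2, 4, 6, 8

Weights: 1 gru L, 2 fli:p H, 3 te L, 4 glag L, 5 rif L, 6 bu L, 7 ta L, 8 pla L, 9 fu:g H.
Parse right to left (heavy = foot alone; LL = one foot; stranded L unfooted): gru (ˈfli:p) (te.ˈglag) (rif.ˈbu) (ta.ˈpla) (ˈfu:g).
Foot heads: 2, 4, 6, 8, 9.
Primary stress on the rightmost head = syllable 9.
Secondary stress on 2, 4, 6, 8: gru.ˌfli:p.te.ˌglag.rif.ˌbu.ta.ˌpla.ˈfu:g.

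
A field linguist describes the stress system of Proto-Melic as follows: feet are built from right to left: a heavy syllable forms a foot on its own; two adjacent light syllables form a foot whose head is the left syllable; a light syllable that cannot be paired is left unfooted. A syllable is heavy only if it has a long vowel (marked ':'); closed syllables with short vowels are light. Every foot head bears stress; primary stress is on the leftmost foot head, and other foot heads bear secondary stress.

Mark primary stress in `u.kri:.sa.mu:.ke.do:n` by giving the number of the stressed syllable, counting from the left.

Weights: 1 u L, 2 kri: H, 3 sa L, 4 mu: H, 5 ke L, 6 do:n H.
Parse right to left (heavy = foot alone; LL = one foot; stranded L unfooted): u (ˈkri:) sa (ˈmu:) ke (ˈdo:n).
Foot heads: 2, 4, 6.
Primary stress on the leftmost head = syllable 2.
Primary stress: syllable 2 → u.ˈkri:.sa.mu:.ke.do:n.

2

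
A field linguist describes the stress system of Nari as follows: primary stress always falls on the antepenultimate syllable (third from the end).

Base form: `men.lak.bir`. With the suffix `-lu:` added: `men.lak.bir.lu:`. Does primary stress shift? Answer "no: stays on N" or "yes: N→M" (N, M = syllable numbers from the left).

yes: 1→2

Base `men.lak.bir` (3 syllables):
  The word has 3 syllables; the antepenultimate syllable (third from the end) is syllable 1 (men).
  → primary stress on syllable 1.
Suffixed `men.lak.bir.lu:` (4 syllables):
  The word has 4 syllables; the antepenultimate syllable (third from the end) is syllable 2 (lak).
  → primary stress on syllable 2.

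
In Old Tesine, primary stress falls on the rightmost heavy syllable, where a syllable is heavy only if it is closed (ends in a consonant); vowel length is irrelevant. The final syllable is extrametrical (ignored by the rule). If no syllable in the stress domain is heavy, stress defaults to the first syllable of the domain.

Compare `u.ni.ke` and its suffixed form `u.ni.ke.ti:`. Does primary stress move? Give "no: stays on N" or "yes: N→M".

no: stays on 1

Base `u.ni.ke` (3 syllables):
  The final syllable (3, ke) is extrametrical; the stress domain is syllables 1–2.
  Weights: 1 u L, 2 ni L.
  No heavy syllable in the domain; default to the first syllable of the domain = syllable 1.
  → primary stress on syllable 1.
Suffixed `u.ni.ke.ti:` (4 syllables):
  The final syllable (4, ti:) is extrametrical; the stress domain is syllables 1–3.
  Weights: 1 u L, 2 ni L, 3 ke L.
  No heavy syllable in the domain; default to the first syllable of the domain = syllable 1.
  → primary stress on syllable 1.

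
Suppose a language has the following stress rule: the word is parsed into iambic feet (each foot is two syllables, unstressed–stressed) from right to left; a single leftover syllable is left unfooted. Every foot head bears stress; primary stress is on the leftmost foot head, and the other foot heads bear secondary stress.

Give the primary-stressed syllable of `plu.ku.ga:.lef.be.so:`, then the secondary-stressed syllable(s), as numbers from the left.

Parse right to left into iambic (σˈσ) feet: (plu.ˈku) (ga:.ˈlef) (be.ˈso:).
Foot heads (stressed positions): 2, 4, 6.
End Rule Leftmost: primary stress on the leftmost head = syllable 2.
Secondary stress on 4, 6: plu.ˈku.ga:.ˌlef.be.ˌso:.

primary 2, secondary 4, 6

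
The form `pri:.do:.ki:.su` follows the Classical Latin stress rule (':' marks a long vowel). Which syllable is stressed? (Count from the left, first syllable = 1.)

Classical Latin: stress the penult if heavy (long vowel or closed), else the antepenult.
Weights: 2 do: H, 3 ki: H, 4 su L.
The penult (syllable 3, ki:) is heavy, so it takes stress.
Stress on syllable 3: pri:.do:.ˈki:.su.

3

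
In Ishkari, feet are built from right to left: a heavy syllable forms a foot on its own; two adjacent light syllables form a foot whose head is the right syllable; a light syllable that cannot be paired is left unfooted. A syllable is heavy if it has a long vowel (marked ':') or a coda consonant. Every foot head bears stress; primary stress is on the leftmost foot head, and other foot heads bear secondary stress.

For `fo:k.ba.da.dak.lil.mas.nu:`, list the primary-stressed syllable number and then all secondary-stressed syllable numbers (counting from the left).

Weights: 1 fo:k H, 2 ba L, 3 da L, 4 dak H, 5 lil H, 6 mas H, 7 nu: H.
Parse right to left (heavy = foot alone; LL = one foot; stranded L unfooted): (ˈfo:k) (ba.ˈda) (ˈdak) (ˈlil) (ˈmas) (ˈnu:).
Foot heads: 1, 3, 4, 5, 6, 7.
Primary stress on the leftmost head = syllable 1.
Secondary stress on 3, 4, 5, 6, 7: ˈfo:k.ba.ˌda.ˌdak.ˌlil.ˌmas.ˌnu:.

primary 1, secondary 3, 4, 5, 6, 7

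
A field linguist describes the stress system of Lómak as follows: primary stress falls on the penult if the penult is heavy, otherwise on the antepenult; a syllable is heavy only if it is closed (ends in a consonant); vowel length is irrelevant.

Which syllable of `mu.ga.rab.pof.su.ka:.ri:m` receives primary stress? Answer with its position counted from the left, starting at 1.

Weights: 5 su L, 6 ka: L, 7 ri:m H.
The penult (syllable 6, ka:) is light, so stress falls on the antepenult (syllable 5, su).
Primary stress: syllable 5 → mu.ga.rab.pof.ˈsu.ka:.ri:m.

5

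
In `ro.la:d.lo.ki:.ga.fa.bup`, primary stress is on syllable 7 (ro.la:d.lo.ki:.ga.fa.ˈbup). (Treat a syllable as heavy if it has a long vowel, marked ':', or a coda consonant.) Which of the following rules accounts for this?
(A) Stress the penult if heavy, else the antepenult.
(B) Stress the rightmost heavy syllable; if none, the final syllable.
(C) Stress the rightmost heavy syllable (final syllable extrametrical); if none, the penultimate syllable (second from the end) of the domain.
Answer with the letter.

B

Rule A → syllable 5 (observed: 7).
Rule B → syllable 7 ✓.
Rule C → syllable 4 (observed: 7).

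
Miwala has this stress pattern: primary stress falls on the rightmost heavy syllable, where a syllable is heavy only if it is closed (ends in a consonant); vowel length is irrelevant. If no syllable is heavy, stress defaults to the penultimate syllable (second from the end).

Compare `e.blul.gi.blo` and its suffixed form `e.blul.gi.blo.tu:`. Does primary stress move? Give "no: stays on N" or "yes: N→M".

Base `e.blul.gi.blo` (4 syllables):
  Weights: 1 e L, 2 blul H, 3 gi L, 4 blo L.
  Heavy syllables in the domain: 2. The rightmost is syllable 2 (blul).
  → primary stress on syllable 2.
Suffixed `e.blul.gi.blo.tu:` (5 syllables):
  Weights: 1 e L, 2 blul H, 3 gi L, 4 blo L, 5 tu: L.
  Heavy syllables in the domain: 2. The rightmost is syllable 2 (blul).
  → primary stress on syllable 2.

no: stays on 2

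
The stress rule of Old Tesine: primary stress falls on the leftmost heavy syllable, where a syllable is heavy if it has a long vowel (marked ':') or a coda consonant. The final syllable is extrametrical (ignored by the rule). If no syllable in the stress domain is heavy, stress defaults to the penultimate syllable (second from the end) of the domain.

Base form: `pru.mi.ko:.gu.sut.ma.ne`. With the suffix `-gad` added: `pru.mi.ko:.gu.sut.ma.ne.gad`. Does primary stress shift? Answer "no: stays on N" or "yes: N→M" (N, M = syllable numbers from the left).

Base `pru.mi.ko:.gu.sut.ma.ne` (7 syllables):
  The final syllable (7, ne) is extrametrical; the stress domain is syllables 1–6.
  Weights: 1 pru L, 2 mi L, 3 ko: H, 4 gu L, 5 sut H, 6 ma L.
  Heavy syllables in the domain: 3, 5. The leftmost is syllable 3 (ko:).
  → primary stress on syllable 3.
Suffixed `pru.mi.ko:.gu.sut.ma.ne.gad` (8 syllables):
  The final syllable (8, gad) is extrametrical; the stress domain is syllables 1–7.
  Weights: 1 pru L, 2 mi L, 3 ko: H, 4 gu L, 5 sut H, 6 ma L, 7 ne L.
  Heavy syllables in the domain: 3, 5. The leftmost is syllable 3 (ko:).
  → primary stress on syllable 3.

no: stays on 3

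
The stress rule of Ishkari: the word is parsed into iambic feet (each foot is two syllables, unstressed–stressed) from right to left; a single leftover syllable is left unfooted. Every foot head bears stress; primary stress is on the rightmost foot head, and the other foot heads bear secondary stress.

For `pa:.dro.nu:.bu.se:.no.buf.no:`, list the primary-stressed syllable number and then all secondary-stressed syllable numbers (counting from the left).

Parse right to left into iambic (σˈσ) feet: (pa:.ˈdro) (nu:.ˈbu) (se:.ˈno) (buf.ˈno:).
Foot heads (stressed positions): 2, 4, 6, 8.
End Rule Rightmost: primary stress on the rightmost head = syllable 8.
Secondary stress on 2, 4, 6: pa:.ˌdro.nu:.ˌbu.se:.ˌno.buf.ˈno:.

primary 8, secondary 2, 4, 6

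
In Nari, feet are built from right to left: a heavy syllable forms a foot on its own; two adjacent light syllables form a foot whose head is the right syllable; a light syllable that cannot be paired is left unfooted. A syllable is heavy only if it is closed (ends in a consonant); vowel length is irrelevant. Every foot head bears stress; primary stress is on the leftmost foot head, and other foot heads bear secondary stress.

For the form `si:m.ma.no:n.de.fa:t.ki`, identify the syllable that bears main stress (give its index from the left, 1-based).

Weights: 1 si:m H, 2 ma L, 3 no:n H, 4 de L, 5 fa:t H, 6 ki L.
Parse right to left (heavy = foot alone; LL = one foot; stranded L unfooted): (ˈsi:m) ma (ˈno:n) de (ˈfa:t) ki.
Foot heads: 1, 3, 5.
Primary stress on the leftmost head = syllable 1.
Primary stress: syllable 1 → ˈsi:m.ma.no:n.de.fa:t.ki.

1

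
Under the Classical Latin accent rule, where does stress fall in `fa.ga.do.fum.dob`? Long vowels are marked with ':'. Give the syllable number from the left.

Classical Latin: stress the penult if heavy (long vowel or closed), else the antepenult.
Weights: 3 do L, 4 fum H, 5 dob H.
The penult (syllable 4, fum) is heavy, so it takes stress.
Stress on syllable 4: fa.ga.do.ˈfum.dob.

4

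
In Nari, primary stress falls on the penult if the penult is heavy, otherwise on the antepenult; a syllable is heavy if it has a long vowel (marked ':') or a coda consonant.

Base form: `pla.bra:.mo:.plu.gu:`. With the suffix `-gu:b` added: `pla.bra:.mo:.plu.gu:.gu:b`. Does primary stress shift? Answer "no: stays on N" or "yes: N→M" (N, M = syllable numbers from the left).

Base `pla.bra:.mo:.plu.gu:` (5 syllables):
  Weights: 3 mo: H, 4 plu L, 5 gu: H.
  The penult (syllable 4, plu) is light, so stress falls on the antepenult (syllable 3, mo:).
  → primary stress on syllable 3.
Suffixed `pla.bra:.mo:.plu.gu:.gu:b` (6 syllables):
  Weights: 4 plu L, 5 gu: H, 6 gu:b H.
  The penult (syllable 5, gu:) is heavy, so it takes stress.
  → primary stress on syllable 5.

yes: 3→5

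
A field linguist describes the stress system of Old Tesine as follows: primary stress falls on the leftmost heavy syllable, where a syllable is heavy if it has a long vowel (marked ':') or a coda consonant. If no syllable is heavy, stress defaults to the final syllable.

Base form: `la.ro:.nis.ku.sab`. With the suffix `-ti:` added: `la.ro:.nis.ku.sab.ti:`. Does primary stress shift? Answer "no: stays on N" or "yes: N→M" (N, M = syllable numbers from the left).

Base `la.ro:.nis.ku.sab` (5 syllables):
  Weights: 1 la L, 2 ro: H, 3 nis H, 4 ku L, 5 sab H.
  Heavy syllables in the domain: 2, 3, 5. The leftmost is syllable 2 (ro:).
  → primary stress on syllable 2.
Suffixed `la.ro:.nis.ku.sab.ti:` (6 syllables):
  Weights: 1 la L, 2 ro: H, 3 nis H, 4 ku L, 5 sab H, 6 ti: H.
  Heavy syllables in the domain: 2, 3, 5, 6. The leftmost is syllable 2 (ro:).
  → primary stress on syllable 2.

no: stays on 2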